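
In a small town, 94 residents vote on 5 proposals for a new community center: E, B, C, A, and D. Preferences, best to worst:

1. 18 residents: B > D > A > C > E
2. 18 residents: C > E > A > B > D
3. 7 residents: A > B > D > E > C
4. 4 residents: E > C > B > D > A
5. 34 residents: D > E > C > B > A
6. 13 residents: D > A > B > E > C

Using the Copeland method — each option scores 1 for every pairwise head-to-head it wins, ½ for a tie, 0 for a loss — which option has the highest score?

D

E: beats B, C, and A; loses to D → score 3.
B: beats A; ties D; loses to E and C → score 1.5.
C: beats B and A; loses to E and D → score 2.
A: loses to E, B, C, and D → score 0.
D: beats E, C, and A; ties B → score 3.5.
D has the best pairwise record.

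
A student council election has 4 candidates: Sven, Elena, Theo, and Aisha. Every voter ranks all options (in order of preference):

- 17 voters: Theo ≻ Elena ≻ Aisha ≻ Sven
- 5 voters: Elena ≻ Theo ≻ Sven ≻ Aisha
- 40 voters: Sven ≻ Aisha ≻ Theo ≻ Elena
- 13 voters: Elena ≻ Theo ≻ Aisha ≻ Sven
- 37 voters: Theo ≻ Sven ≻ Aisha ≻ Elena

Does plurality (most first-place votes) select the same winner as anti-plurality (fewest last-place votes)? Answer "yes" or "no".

Plurality — first-place votes: Sven 40, Elena 18, Theo 54, Aisha 0. Winner: Theo.
Anti-plurality — last-place votes: Sven 30, Elena 77, Theo 0, Aisha 5. Winner: Theo.
The two methods agree.

yes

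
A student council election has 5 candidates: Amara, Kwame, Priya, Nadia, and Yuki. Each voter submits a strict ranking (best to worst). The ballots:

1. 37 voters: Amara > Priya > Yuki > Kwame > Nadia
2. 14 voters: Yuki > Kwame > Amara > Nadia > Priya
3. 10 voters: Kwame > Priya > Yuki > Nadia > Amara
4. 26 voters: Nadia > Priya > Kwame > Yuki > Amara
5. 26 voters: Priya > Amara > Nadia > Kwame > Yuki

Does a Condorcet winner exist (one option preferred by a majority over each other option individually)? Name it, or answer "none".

Priya

Priya vs Amara: 62–51 for Priya.
Priya vs Kwame: 89–24 for Priya.
Priya vs Nadia: 73–40 for Priya.
Priya vs Yuki: 99–14 for Priya.
Priya beats every other option head-to-head.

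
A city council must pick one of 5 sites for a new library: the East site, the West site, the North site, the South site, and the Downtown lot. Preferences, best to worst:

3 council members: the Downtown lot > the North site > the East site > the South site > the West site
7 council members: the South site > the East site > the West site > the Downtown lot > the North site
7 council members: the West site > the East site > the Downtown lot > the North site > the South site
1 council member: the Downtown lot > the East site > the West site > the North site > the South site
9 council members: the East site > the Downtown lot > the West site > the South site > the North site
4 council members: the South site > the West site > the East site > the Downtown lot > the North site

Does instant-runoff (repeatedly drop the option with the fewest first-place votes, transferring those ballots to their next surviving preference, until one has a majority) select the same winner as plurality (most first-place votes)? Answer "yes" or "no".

no

Instant-runoff — R1 the East site 9, the West site 7, the North site 0, the South site 11, the Downtown lot 4 (the North site out); R2 the East site 9, the West site 7, the South site 11, the Downtown lot 4 (the Downtown lot out); R3 the East site 13, the West site 7, the South site 11 (the West site out); R4 the East site 20, the South site 11 (the East site winner). Winner: the East site.
Plurality — first-place votes: the East site 9, the West site 7, the North site 0, the South site 11, the Downtown lot 4. Winner: the South site.
The two methods disagree.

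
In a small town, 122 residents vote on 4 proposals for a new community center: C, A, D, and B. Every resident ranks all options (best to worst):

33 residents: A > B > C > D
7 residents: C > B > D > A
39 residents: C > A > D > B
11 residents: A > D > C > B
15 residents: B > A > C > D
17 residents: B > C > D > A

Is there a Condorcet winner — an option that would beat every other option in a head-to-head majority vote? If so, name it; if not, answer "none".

none

Checking pairwise contests:
B beats C 65–57.
C beats A 63–59.
C beats D 111–11.
A beats B 83–39.
Every option loses at least one head-to-head, so there is no Condorcet winner.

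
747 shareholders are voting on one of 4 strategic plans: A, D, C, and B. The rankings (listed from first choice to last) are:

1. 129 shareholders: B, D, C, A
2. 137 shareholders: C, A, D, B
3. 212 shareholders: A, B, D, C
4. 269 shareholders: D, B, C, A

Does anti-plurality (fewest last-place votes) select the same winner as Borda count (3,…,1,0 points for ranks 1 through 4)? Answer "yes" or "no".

Anti-plurality — last-place votes: A 398, D 0, C 212, B 137. Winner: D.
Borda — scores: A 910, D 1414, C 809, B 1349. Winner: D.
The two methods agree.

yes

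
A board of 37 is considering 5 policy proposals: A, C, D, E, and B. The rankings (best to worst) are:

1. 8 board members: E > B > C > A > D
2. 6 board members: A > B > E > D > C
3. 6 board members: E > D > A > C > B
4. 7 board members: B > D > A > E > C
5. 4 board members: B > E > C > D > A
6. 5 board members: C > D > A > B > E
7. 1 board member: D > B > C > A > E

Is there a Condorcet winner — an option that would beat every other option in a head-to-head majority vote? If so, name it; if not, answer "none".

B

B vs A: 20–17 for B.
B vs C: 26–11 for B.
B vs D: 25–12 for B.
B vs E: 23–14 for B.
B beats every other option head-to-head.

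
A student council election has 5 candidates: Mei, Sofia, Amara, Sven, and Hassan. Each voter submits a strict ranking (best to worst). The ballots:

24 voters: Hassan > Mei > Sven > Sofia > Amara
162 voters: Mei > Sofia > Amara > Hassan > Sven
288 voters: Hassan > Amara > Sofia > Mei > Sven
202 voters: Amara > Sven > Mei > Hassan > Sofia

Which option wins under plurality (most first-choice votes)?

First-place votes: Mei 162, Sofia 0, Amara 202, Sven 0, Hassan 312.
Hassan has the most first-place votes.

Hassan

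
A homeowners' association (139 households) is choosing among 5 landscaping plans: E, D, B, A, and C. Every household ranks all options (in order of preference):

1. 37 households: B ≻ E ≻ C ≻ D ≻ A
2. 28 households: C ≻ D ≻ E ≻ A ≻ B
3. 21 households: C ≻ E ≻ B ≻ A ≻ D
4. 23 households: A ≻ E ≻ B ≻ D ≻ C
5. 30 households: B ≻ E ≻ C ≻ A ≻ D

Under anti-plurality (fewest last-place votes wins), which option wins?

E

Last-place votes: E 0, D 51, B 28, A 37, C 23.
E is ranked last by the fewest voters, so E wins.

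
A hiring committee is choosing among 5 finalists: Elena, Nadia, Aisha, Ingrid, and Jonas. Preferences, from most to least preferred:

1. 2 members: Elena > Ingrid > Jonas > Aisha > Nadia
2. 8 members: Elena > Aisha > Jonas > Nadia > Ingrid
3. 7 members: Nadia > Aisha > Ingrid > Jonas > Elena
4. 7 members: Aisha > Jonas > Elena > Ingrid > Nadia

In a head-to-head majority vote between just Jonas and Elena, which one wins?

Voters preferring Jonas to Elena: 14; preferring Elena to Jonas: 10.
Jonas wins the head-to-head.

Jonas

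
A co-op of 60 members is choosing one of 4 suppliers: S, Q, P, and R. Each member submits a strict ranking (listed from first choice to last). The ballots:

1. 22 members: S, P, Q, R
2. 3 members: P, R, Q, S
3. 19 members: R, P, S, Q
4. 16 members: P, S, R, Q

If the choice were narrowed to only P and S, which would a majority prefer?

P

Voters preferring P to S: 38; preferring S to P: 22.
P wins the head-to-head.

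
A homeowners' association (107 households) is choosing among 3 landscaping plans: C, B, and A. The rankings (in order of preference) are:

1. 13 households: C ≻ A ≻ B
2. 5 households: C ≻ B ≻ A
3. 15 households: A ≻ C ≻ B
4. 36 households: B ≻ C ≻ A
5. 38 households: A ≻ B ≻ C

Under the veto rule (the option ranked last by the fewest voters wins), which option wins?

Last-place votes: C 38, B 28, A 41.
B is ranked last by the fewest voters, so B wins.

B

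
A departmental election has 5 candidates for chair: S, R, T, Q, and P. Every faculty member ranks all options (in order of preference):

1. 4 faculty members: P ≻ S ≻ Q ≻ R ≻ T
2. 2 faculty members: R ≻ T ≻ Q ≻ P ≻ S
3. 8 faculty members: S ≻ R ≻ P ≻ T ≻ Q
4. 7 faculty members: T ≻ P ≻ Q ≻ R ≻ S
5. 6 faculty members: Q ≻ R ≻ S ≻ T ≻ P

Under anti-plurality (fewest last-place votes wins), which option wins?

R

Last-place votes: S 9, R 0, T 4, Q 8, P 6.
R is ranked last by the fewest voters, so R wins.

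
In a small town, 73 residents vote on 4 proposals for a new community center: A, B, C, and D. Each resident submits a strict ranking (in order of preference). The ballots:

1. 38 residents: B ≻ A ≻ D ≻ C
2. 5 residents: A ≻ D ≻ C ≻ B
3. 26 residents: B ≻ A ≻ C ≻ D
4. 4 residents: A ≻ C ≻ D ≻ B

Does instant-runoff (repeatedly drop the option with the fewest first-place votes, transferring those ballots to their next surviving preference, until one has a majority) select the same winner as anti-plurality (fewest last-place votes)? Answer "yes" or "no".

Instant-runoff — R1 A 9, B 64, C 0, D 0 (B winner). Winner: B.
Anti-plurality — last-place votes: A 0, B 9, C 38, D 26. Winner: A.
The two methods disagree.

no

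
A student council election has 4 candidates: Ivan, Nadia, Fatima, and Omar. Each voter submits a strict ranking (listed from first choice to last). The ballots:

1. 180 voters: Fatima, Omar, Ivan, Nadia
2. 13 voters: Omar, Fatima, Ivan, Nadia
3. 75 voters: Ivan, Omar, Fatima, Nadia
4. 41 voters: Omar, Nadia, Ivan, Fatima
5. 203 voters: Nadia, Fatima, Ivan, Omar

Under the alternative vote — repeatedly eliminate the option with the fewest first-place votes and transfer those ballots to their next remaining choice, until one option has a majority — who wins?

Round 1: Ivan 75, Nadia 203, Fatima 180, Omar 54. Eliminate Omar.
Round 2: Ivan 75, Nadia 244, Fatima 193. Eliminate Ivan.
Round 3: Nadia 244, Fatima 268. Fatima has a majority.

Fatima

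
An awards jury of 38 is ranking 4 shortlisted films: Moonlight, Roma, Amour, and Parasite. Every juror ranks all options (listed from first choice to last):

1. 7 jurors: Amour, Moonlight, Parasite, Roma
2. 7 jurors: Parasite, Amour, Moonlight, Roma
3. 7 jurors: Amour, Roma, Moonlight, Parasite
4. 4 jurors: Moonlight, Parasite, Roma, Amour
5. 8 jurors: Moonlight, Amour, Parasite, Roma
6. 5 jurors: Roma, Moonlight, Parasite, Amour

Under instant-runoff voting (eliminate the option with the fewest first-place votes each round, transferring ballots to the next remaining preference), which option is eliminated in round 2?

Parasite

Round 1: Moonlight 12, Roma 5, Amour 14, Parasite 7. Eliminate Roma.
Round 2: Moonlight 17, Amour 14, Parasite 7. Eliminate Parasite.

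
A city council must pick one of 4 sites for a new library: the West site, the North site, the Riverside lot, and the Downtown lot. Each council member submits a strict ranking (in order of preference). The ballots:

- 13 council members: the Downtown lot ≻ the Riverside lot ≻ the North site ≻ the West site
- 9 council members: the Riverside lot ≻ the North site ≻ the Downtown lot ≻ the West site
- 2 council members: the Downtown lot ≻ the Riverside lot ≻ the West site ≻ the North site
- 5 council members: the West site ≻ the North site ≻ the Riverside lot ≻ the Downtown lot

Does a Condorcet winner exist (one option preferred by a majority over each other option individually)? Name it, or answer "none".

the Downtown lot vs the West site: 24–5 for the Downtown lot.
the Downtown lot vs the North site: 15–14 for the Downtown lot.
the Downtown lot vs the Riverside lot: 15–14 for the Downtown lot.
the Downtown lot beats every other option head-to-head.

the Downtown lot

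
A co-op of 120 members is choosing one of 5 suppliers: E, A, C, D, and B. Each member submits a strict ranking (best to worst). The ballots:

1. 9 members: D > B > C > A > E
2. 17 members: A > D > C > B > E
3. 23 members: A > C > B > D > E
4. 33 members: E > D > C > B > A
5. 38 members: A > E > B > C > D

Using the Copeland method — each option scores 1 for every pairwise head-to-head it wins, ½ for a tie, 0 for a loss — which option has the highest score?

A

E: beats C, D, and B; loses to A → score 3.
A: beats E, C, D, and B → score 4.
C: beats D and B; loses to E and A → score 2.
D: loses to E, A, C, and B → score 0.
B: beats D; loses to E, A, and C → score 1.
A has the best pairwise record.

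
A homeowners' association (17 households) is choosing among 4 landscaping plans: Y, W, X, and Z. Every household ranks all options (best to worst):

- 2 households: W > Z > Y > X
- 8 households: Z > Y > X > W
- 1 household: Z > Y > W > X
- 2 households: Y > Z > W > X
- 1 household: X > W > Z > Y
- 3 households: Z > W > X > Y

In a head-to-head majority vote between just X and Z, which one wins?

Voters preferring X to Z: 1; preferring Z to X: 16.
Z wins the head-to-head.

Z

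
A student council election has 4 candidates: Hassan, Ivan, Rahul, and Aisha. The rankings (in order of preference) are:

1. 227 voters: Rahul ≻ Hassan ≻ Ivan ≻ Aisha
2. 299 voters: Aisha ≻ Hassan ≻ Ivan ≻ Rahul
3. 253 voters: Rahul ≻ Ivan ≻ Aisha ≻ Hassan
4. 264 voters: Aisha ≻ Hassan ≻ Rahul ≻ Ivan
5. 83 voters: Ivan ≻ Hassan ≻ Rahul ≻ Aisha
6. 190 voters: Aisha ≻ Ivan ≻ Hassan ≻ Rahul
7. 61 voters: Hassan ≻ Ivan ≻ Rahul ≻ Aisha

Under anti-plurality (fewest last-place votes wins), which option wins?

Hassan

Last-place votes: Hassan 253, Ivan 264, Rahul 489, Aisha 371.
Hassan is ranked last by the fewest voters, so Hassan wins.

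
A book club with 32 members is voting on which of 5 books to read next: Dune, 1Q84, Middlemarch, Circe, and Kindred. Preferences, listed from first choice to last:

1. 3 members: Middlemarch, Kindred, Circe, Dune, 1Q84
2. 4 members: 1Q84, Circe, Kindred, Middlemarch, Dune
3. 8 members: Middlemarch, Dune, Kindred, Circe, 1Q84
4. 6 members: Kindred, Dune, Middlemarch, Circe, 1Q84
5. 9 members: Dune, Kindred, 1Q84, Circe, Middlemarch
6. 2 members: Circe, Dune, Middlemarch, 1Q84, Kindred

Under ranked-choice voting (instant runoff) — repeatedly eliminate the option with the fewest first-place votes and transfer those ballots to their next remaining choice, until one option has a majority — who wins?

Round 1: Dune 9, 1Q84 4, Middlemarch 11, Circe 2, Kindred 6. Eliminate Circe.
Round 2: Dune 11, 1Q84 4, Middlemarch 11, Kindred 6. Eliminate 1Q84.
Round 3: Dune 11, Middlemarch 11, Kindred 10. Eliminate Kindred.
Round 4: Dune 17, Middlemarch 15. Dune has a majority.

Dune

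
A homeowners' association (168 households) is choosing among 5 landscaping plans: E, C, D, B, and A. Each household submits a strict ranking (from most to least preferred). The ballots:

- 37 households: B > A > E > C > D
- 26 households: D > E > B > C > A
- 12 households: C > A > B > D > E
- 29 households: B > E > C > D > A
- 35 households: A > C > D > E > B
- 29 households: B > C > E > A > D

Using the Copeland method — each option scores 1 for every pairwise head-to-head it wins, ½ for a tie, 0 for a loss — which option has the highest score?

E: beats C and D; ties A; loses to B → score 2.5.
C: beats D and A; loses to E and B → score 2.
D: loses to E, C, B, and A → score 0.
B: beats E, C, D, and A → score 4.
A: beats D; ties E; loses to C and B → score 1.5.
B has the best pairwise record.

B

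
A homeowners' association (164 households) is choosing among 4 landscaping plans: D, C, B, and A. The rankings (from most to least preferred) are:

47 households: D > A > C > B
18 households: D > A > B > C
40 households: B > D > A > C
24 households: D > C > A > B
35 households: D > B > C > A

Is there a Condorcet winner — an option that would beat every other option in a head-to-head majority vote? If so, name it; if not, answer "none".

D

D vs C: 164–0 for D.
D vs B: 124–40 for D.
D vs A: 164–0 for D.
D beats every other option head-to-head.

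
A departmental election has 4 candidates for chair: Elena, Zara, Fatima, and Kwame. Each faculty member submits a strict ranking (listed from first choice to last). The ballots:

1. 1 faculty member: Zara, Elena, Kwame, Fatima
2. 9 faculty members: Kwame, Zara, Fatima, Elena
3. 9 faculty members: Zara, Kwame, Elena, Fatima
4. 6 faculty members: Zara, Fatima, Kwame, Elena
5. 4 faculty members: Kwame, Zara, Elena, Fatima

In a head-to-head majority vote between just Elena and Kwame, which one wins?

Voters preferring Elena to Kwame: 1; preferring Kwame to Elena: 28.
Kwame wins the head-to-head.

Kwame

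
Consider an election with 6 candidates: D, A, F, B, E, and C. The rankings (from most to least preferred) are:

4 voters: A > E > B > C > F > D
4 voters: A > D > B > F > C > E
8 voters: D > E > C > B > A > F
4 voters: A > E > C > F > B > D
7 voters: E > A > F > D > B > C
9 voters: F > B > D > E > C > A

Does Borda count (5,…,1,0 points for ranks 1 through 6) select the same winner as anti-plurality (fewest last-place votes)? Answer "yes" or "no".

Borda — scores: D 97, A 96, F 86, B 87, E 117, C 57. Winner: E.
Anti-plurality — last-place votes: D 8, A 9, F 8, B 0, E 4, C 7. Winner: B.
The two methods disagree.

no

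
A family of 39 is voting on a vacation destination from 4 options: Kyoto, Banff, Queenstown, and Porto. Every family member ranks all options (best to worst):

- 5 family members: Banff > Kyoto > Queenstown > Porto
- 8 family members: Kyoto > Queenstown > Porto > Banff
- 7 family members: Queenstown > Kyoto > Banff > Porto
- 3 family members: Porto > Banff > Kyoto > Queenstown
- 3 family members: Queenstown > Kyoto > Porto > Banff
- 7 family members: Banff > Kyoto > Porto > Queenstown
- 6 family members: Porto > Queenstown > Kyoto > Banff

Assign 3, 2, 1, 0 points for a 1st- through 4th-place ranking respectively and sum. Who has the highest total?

Kyoto

Kyoto: 5·2 + 8·3 + 7·2 + 3·1 + 3·2 + 7·2 + 6·1 = 77
Banff: 5·3 + 8·0 + 7·1 + 3·2 + 3·0 + 7·3 + 6·0 = 49
Queenstown: 5·1 + 8·2 + 7·3 + 3·0 + 3·3 + 7·0 + 6·2 = 63
Porto: 5·0 + 8·1 + 7·0 + 3·3 + 3·1 + 7·1 + 6·3 = 45
Kyoto has the highest Borda score (77).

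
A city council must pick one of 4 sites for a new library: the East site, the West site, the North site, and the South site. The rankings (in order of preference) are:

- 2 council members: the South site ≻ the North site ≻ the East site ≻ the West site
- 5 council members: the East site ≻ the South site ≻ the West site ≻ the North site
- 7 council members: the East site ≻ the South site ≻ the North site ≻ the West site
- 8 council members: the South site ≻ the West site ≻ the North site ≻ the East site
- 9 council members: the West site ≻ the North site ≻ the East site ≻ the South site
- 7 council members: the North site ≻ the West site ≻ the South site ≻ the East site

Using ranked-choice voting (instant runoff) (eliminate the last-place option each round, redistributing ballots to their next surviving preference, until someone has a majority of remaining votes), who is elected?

the West site

Round 1: the East site 12, the West site 9, the North site 7, the South site 10. Eliminate the North site.
Round 2: the East site 12, the West site 16, the South site 10. Eliminate the South site.
Round 3: the East site 14, the West site 24. The West site has a majority.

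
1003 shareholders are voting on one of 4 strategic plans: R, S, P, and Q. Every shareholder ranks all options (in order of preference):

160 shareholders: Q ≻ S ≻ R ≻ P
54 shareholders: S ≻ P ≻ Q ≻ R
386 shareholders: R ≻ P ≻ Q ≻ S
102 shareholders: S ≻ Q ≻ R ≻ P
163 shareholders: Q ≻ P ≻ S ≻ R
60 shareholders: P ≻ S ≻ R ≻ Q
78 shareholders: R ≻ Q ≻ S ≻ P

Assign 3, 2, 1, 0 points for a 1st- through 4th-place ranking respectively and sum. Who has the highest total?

Q

R: 160·1 + 54·0 + 386·3 + 102·1 + 163·0 + 60·1 + 78·3 = 1714
S: 160·2 + 54·3 + 386·0 + 102·3 + 163·1 + 60·2 + 78·1 = 1149
P: 160·0 + 54·2 + 386·2 + 102·0 + 163·2 + 60·3 + 78·0 = 1386
Q: 160·3 + 54·1 + 386·1 + 102·2 + 163·3 + 60·0 + 78·2 = 1769
Q has the highest Borda score (1769).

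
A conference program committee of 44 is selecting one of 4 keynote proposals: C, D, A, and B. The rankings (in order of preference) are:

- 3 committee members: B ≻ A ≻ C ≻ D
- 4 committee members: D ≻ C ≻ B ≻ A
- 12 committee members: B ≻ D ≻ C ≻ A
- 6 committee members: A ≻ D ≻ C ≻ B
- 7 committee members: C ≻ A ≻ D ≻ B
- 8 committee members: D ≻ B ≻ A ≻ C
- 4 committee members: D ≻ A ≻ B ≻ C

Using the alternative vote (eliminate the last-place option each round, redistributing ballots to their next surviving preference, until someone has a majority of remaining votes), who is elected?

D

Round 1: C 7, D 16, A 6, B 15. Eliminate A.
Round 2: C 7, D 22, B 15. Eliminate C.
Round 3: D 29, B 15. D has a majority.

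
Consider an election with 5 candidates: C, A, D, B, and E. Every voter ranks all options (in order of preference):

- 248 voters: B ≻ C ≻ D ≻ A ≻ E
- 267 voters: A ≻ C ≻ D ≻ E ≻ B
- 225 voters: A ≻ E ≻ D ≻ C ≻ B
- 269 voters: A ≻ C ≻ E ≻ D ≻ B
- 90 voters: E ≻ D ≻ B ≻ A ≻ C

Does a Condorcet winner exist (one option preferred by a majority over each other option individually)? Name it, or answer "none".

A vs C: 851–248 for A.
A vs D: 761–338 for A.
A vs B: 761–338 for A.
A vs E: 1009–90 for A.
A beats every other option head-to-head.

A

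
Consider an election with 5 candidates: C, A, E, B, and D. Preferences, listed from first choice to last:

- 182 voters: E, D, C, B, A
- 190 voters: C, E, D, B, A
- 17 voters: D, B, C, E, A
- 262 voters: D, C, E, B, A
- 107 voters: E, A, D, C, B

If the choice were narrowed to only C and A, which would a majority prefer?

Voters preferring C to A: 651; preferring A to C: 107.
C wins the head-to-head.

C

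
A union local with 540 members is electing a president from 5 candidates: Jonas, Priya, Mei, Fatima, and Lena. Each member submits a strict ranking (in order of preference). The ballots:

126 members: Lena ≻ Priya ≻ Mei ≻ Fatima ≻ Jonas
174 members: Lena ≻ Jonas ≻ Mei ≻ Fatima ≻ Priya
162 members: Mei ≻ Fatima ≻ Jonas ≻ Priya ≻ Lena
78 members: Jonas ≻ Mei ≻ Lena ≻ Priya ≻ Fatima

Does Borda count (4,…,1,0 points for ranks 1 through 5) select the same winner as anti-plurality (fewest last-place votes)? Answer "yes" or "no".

Borda — scores: Jonas 1158, Priya 618, Mei 1482, Fatima 786, Lena 1356. Winner: Mei.
Anti-plurality — last-place votes: Jonas 126, Priya 174, Mei 0, Fatima 78, Lena 162. Winner: Mei.
The two methods agree.

yes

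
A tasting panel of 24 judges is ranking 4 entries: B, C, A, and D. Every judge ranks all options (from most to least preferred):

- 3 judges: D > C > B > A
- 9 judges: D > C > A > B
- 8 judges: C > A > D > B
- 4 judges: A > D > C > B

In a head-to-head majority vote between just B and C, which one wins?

C

Voters preferring B to C: 0; preferring C to B: 24.
C wins the head-to-head.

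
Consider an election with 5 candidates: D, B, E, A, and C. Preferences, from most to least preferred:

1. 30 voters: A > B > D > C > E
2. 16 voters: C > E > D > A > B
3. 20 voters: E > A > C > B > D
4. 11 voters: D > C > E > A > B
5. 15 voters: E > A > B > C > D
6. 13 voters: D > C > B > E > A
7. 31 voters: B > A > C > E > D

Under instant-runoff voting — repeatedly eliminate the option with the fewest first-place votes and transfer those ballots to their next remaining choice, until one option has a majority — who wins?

Round 1: D 24, B 31, E 35, A 30, C 16. Eliminate C.
Round 2: D 24, B 31, E 51, A 30. Eliminate D.
Round 3: B 44, E 62, A 30. Eliminate A.
Round 4: B 74, E 62. B has a majority.

B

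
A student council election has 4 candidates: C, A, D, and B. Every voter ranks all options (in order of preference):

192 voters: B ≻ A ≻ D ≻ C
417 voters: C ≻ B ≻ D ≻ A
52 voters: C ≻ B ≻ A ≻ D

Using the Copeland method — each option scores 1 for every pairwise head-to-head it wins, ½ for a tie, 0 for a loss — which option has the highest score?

C: beats A, D, and B → score 3.
A: loses to C, D, and B → score 0.
D: beats A; loses to C and B → score 1.
B: beats A and D; loses to C → score 2.
C has the best pairwise record.

C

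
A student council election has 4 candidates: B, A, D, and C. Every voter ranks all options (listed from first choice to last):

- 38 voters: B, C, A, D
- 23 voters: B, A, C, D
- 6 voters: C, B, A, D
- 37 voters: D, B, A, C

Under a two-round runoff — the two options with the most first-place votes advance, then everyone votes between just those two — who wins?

B

Round 1 first-place votes: B 61, A 0, D 37, C 6.
B and D advance.
Runoff: B is preferred to D by 67 voters; D by 37.
B wins the runoff.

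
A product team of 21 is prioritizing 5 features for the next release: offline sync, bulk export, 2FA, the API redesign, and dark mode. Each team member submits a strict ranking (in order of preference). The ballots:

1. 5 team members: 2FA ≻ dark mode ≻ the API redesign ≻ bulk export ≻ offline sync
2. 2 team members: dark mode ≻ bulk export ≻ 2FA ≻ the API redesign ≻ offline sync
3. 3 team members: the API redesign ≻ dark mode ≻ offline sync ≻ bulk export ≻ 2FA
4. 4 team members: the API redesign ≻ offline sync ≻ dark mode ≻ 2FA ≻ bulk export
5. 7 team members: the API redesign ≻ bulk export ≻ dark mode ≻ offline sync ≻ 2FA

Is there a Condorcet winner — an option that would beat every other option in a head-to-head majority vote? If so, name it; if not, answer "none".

the API redesign vs offline sync: 21–0 for the API redesign.
the API redesign vs bulk export: 19–2 for the API redesign.
the API redesign vs 2FA: 14–7 for the API redesign.
the API redesign vs dark mode: 14–7 for the API redesign.
the API redesign beats every other option head-to-head.

the API redesign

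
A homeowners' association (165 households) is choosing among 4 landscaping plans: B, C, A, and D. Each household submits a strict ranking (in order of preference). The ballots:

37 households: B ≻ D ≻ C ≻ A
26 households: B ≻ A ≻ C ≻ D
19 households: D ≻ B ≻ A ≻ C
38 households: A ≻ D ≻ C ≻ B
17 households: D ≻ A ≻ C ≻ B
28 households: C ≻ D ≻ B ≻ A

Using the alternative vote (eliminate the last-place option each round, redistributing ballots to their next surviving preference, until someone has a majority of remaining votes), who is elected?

D

Round 1: B 63, C 28, A 38, D 36. Eliminate C.
Round 2: B 63, A 38, D 64. Eliminate A.
Round 3: B 63, D 102. D has a majority.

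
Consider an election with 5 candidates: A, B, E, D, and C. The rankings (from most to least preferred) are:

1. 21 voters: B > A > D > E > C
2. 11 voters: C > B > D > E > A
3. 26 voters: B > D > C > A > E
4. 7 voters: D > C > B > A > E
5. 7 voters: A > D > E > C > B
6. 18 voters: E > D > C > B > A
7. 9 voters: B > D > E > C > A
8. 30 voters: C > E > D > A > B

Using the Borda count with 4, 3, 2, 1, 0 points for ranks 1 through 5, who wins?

A: 21·3 + 11·0 + 26·1 + 7·1 + 7·4 + 18·0 + 9·0 + 30·1 = 154
B: 21·4 + 11·3 + 26·4 + 7·2 + 7·0 + 18·1 + 9·4 + 30·0 = 289
E: 21·1 + 11·1 + 26·0 + 7·0 + 7·2 + 18·4 + 9·2 + 30·3 = 226
D: 21·2 + 11·2 + 26·3 + 7·4 + 7·3 + 18·3 + 9·3 + 30·2 = 332
C: 21·0 + 11·4 + 26·2 + 7·3 + 7·1 + 18·2 + 9·1 + 30·4 = 289
D has the highest Borda score (332).

D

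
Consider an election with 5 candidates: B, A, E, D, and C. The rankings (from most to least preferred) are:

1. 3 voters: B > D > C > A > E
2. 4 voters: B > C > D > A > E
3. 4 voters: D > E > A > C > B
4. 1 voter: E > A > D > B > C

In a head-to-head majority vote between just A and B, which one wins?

Voters preferring A to B: 5; preferring B to A: 7.
B wins the head-to-head.

B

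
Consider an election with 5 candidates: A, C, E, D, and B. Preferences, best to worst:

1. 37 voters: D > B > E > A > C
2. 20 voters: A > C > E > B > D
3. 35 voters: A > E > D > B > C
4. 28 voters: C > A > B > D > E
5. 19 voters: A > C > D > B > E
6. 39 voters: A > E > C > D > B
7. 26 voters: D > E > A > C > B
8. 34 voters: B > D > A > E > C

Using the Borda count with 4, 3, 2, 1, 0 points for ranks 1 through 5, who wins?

A

A: 37·1 + 20·4 + 35·4 + 28·3 + 19·4 + 39·4 + 26·2 + 34·2 = 693
C: 37·0 + 20·3 + 35·0 + 28·4 + 19·3 + 39·2 + 26·1 + 34·0 = 333
E: 37·2 + 20·2 + 35·3 + 28·0 + 19·0 + 39·3 + 26·3 + 34·1 = 448
D: 37·4 + 20·0 + 35·2 + 28·1 + 19·2 + 39·1 + 26·4 + 34·3 = 529
B: 37·3 + 20·1 + 35·1 + 28·2 + 19·1 + 39·0 + 26·0 + 34·4 = 377
A has the highest Borda score (693).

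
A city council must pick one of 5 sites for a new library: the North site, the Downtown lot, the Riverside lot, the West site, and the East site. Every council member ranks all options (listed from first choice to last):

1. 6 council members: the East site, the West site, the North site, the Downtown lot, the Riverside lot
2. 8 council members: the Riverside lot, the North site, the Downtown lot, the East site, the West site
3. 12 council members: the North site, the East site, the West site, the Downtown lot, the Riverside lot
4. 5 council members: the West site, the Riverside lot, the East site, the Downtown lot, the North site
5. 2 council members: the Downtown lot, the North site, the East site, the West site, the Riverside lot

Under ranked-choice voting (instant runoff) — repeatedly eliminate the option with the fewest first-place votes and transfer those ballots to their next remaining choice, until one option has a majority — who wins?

Round 1: the North site 12, the Downtown lot 2, the Riverside lot 8, the West site 5, the East site 6. Eliminate the Downtown lot.
Round 2: the North site 14, the Riverside lot 8, the West site 5, the East site 6. Eliminate the West site.
Round 3: the North site 14, the Riverside lot 13, the East site 6. Eliminate the East site.
Round 4: the North site 20, the Riverside lot 13. The North site has a majority.

the North site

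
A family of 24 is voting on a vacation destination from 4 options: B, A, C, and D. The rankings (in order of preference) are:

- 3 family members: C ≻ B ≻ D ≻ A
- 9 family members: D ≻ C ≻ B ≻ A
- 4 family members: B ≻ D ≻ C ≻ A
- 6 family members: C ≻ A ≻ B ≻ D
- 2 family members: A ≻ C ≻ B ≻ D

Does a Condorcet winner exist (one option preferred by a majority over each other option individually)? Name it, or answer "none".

Checking pairwise contests:
C beats B 20–4.
B beats A 16–8.
D beats C 13–11.
B beats D 15–9.
Every option loses at least one head-to-head, so there is no Condorcet winner.

none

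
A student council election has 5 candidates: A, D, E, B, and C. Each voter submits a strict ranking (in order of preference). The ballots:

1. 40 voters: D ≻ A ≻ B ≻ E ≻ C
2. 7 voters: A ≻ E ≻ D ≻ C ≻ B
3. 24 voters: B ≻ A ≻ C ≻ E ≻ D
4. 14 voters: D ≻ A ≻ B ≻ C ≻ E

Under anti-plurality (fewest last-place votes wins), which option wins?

A

Last-place votes: A 0, D 24, E 14, B 7, C 40.
A is ranked last by the fewest voters, so A wins.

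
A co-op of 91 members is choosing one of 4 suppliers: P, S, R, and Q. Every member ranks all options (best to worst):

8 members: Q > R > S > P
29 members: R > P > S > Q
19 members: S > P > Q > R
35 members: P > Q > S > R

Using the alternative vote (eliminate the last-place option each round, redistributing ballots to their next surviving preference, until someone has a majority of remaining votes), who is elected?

Round 1: P 35, S 19, R 29, Q 8. Eliminate Q.
Round 2: P 35, S 19, R 37. Eliminate S.
Round 3: P 54, R 37. P has a majority.

P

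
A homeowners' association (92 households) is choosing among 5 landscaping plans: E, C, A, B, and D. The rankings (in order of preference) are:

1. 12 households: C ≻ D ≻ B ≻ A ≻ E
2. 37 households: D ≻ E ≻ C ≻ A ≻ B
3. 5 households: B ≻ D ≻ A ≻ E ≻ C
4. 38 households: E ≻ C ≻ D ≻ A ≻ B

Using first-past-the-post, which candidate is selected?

E

First-place votes: E 38, C 12, A 0, B 5, D 37.
E has the most first-place votes.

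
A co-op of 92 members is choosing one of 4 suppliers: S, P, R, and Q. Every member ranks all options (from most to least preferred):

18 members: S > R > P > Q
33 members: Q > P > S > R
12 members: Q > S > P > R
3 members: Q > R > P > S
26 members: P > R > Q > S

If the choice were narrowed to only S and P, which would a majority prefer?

P

Voters preferring S to P: 30; preferring P to S: 62.
P wins the head-to-head.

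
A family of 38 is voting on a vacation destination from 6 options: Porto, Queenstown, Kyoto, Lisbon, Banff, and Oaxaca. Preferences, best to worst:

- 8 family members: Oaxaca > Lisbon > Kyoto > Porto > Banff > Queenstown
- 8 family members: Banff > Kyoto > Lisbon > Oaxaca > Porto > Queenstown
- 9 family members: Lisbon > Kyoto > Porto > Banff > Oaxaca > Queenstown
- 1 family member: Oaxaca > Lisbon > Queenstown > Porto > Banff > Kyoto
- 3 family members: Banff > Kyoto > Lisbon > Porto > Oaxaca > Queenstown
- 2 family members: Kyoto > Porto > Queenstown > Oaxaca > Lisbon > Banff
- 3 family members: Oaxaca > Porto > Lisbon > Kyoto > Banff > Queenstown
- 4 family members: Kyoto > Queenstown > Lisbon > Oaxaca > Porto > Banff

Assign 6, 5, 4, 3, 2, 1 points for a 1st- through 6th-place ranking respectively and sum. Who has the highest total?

Kyoto

Porto: 8·3 + 8·2 + 9·4 + 1·3 + 3·3 + 2·5 + 3·5 + 4·2 = 121
Queenstown: 8·1 + 8·1 + 9·1 + 1·4 + 3·1 + 2·4 + 3·1 + 4·5 = 63
Kyoto: 8·4 + 8·5 + 9·5 + 1·1 + 3·5 + 2·6 + 3·3 + 4·6 = 178
Lisbon: 8·5 + 8·4 + 9·6 + 1·5 + 3·4 + 2·2 + 3·4 + 4·4 = 175
Banff: 8·2 + 8·6 + 9·3 + 1·2 + 3·6 + 2·1 + 3·2 + 4·1 = 123
Oaxaca: 8·6 + 8·3 + 9·2 + 1·6 + 3·2 + 2·3 + 3·6 + 4·3 = 138
Kyoto has the highest Borda score (178).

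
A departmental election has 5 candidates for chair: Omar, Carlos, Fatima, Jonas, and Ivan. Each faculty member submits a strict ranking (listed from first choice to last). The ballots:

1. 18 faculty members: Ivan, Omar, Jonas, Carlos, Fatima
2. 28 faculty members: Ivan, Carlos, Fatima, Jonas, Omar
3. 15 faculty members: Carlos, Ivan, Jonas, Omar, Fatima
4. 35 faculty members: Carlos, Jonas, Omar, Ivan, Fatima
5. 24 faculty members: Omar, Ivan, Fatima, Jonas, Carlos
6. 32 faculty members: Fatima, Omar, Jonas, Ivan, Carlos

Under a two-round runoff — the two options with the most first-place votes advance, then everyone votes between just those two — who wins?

Round 1 first-place votes: Omar 24, Carlos 50, Fatima 32, Jonas 0, Ivan 46.
Carlos and Ivan advance.
Runoff: Carlos is preferred to Ivan by 50 voters; Ivan by 102.
Ivan wins the runoff.

Ivan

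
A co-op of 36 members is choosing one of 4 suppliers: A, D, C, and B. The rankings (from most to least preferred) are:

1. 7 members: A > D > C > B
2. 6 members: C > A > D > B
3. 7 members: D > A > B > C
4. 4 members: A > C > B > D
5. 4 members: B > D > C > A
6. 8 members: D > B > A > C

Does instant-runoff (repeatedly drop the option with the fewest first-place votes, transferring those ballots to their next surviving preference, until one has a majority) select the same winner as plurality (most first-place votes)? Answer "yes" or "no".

yes

Instant-runoff — R1 A 11, D 15, C 6, B 4 (B out); R2 A 11, D 19, C 6 (D winner). Winner: D.
Plurality — first-place votes: A 11, D 15, C 6, B 4. Winner: D.
The two methods agree.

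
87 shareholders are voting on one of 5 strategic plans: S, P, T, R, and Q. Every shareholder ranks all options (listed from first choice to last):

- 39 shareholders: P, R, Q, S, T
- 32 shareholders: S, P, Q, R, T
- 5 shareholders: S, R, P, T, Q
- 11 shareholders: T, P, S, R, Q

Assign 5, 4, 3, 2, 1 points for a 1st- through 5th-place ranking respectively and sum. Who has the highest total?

P

S: 39·2 + 32·5 + 5·5 + 11·3 = 296
P: 39·5 + 32·4 + 5·3 + 11·4 = 382
T: 39·1 + 32·1 + 5·2 + 11·5 = 136
R: 39·4 + 32·2 + 5·4 + 11·2 = 262
Q: 39·3 + 32·3 + 5·1 + 11·1 = 229
P has the highest Borda score (382).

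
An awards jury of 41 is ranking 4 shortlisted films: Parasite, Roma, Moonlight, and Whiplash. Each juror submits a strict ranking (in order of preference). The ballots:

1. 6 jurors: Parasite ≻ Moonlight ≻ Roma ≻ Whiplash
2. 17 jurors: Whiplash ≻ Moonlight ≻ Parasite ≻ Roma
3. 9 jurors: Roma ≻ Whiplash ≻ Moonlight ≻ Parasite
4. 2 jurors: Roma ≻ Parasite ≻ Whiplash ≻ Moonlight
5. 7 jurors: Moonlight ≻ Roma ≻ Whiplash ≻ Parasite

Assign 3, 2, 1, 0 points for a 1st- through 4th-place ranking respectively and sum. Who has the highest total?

Whiplash

Parasite: 6·3 + 17·1 + 9·0 + 2·2 + 7·0 = 39
Roma: 6·1 + 17·0 + 9·3 + 2·3 + 7·2 = 53
Moonlight: 6·2 + 17·2 + 9·1 + 2·0 + 7·3 = 76
Whiplash: 6·0 + 17·3 + 9·2 + 2·1 + 7·1 = 78
Whiplash has the highest Borda score (78).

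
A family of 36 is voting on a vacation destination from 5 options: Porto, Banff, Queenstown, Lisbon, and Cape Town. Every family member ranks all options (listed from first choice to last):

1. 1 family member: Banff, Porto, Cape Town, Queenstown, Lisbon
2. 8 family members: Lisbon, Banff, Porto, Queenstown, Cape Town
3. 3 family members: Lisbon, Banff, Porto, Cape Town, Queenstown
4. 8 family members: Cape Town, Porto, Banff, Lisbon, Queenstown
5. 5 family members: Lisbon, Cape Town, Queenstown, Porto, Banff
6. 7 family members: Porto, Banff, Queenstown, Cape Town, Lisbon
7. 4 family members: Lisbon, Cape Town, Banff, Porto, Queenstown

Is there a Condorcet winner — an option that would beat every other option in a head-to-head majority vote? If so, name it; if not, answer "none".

Lisbon

Lisbon vs Porto: 20–16 for Lisbon.
Lisbon vs Banff: 20–16 for Lisbon.
Lisbon vs Queenstown: 28–8 for Lisbon.
Lisbon vs Cape Town: 20–16 for Lisbon.
Lisbon beats every other option head-to-head.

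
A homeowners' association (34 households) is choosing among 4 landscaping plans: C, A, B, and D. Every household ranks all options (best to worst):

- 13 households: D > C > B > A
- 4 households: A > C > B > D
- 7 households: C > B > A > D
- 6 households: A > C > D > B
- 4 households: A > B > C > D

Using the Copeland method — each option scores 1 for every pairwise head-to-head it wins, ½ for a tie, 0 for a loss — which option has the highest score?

C: beats A, B, and D → score 3.
A: beats D; loses to C and B → score 1.
B: beats A; loses to C and D → score 1.
D: beats B; loses to C and A → score 1.
C has the best pairwise record.

C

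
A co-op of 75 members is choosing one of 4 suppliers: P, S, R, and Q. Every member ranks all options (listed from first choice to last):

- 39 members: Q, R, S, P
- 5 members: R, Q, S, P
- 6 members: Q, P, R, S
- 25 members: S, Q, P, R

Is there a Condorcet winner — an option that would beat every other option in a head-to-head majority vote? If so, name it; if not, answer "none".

Q vs P: 75–0 for Q.
Q vs S: 50–25 for Q.
Q vs R: 70–5 for Q.
Q beats every other option head-to-head.

Q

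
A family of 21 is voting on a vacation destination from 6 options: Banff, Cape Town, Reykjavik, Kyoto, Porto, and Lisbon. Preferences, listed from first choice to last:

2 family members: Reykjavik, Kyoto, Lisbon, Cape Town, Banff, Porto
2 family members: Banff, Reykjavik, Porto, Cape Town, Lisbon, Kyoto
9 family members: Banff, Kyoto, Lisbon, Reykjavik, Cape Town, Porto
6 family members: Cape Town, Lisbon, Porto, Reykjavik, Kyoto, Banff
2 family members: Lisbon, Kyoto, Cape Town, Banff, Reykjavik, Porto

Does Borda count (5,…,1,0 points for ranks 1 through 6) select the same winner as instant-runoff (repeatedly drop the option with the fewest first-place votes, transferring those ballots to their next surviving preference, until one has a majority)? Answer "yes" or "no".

Borda — scores: Banff 61, Cape Town 53, Reykjavik 50, Kyoto 58, Porto 24, Lisbon 69. Winner: Lisbon.
Instant-runoff — R1 Banff 11, Cape Town 6, Reykjavik 2, Kyoto 0, Porto 0, Lisbon 2 (Banff winner). Winner: Banff.
The two methods disagree.

no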